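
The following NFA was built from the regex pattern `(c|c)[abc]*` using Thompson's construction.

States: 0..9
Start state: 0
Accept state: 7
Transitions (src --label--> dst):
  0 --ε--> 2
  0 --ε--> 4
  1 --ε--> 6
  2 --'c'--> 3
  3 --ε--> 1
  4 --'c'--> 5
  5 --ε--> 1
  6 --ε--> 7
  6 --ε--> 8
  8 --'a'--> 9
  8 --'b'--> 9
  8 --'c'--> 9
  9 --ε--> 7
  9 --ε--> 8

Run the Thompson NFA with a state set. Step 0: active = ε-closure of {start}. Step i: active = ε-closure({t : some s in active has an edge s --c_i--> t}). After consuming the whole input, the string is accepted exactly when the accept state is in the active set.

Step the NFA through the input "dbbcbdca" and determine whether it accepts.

Answer: REJECT

Derivation:
S₀ = ε-closure({0}) = {0,2,4}
'd' @ 1: {}  — state set empty
rest 'bbcbdca' ignored (set empty)
end set {} — state 7 not in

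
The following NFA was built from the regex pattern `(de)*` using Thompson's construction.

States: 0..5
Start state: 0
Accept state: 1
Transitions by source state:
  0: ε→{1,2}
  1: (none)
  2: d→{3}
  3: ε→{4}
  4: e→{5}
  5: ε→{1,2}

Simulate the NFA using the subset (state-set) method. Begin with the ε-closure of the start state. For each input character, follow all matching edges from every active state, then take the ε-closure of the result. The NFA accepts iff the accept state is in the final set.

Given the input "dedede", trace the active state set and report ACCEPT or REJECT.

start: ε-closure({0}) = {0,1,2}
'd' @ 1: {3,4}
'e' @ 2: {1,2,5}  [accepting]
'd' @ 3: {3,4}
'e' @ 4: {1,2,5}  [accepting]
'd' @ 5: {3,4}
'e' @ 6: {1,2,5}  [accepting]
final: {1,2,5}; accept 1 in set

Answer: ACCEPT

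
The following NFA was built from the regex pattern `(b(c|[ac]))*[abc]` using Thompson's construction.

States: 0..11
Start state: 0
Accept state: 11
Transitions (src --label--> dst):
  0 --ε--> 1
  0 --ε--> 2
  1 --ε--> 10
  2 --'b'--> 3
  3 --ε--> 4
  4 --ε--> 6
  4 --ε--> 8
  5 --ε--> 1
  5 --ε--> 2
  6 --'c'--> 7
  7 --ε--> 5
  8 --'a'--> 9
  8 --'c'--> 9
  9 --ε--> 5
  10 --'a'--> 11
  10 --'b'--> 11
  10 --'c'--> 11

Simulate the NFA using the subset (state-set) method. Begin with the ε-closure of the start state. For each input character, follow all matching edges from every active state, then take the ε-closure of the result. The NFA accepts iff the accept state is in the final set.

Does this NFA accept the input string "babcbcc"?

Answer: ACCEPT

Steps:
initial (ε-close {0}): {0,1,2,10}
'b' @ 1: {3,4,6,8,11}  (accept∈set)
'a' @ 2: {1,2,5,9,10}
'b' @ 3: {3,4,6,8,11}  (accept∈set)
'c' @ 4: {1,2,5,7,9,10}
'b' @ 5: {3,4,6,8,11}  (accept∈set)
'c' @ 6: {1,2,5,7,9,10}
'c' @ 7: {11}  (accept∈set)
end set {11} — state 11 in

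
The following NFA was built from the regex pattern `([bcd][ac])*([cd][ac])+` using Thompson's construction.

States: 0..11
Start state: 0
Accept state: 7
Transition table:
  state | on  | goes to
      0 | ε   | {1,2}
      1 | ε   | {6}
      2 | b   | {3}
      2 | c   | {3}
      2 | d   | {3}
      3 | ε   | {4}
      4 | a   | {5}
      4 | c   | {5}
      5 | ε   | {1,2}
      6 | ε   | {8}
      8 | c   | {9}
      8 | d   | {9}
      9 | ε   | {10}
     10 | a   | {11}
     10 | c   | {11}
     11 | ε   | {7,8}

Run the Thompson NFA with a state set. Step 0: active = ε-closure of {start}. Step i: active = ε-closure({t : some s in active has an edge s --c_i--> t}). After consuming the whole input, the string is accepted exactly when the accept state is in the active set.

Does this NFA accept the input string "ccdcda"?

initial (ε-close {0}): {0,1,2,6,8}
'c' @ 1: {3,4,9,10}
'c' @ 2: {1,2,5,6,7,8,11}  (accept∈set)
'd' @ 3: {3,4,9,10}
'c' @ 4: {1,2,5,6,7,8,11}  (accept∈set)
'd' @ 5: {3,4,9,10}
'a' @ 6: {1,2,5,6,7,8,11}  (accept∈set)
final: {1,2,5,6,7,8,11}; accept 7 in set

Answer: ACCEPT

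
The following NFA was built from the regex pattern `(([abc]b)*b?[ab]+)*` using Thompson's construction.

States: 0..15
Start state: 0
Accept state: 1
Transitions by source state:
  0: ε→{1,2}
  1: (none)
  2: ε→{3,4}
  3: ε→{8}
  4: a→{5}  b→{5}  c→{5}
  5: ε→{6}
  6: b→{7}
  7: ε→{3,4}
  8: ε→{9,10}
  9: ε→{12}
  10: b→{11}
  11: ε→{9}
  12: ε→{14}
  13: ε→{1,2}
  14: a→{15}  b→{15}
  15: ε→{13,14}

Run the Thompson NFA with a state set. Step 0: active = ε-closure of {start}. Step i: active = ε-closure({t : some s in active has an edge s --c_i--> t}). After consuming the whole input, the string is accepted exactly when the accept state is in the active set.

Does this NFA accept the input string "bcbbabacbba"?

S₀ = ε-closure({0}) = {0,1,2,3,4,8,9,10,12,14}
'b' @ 1: {1,2,3,4,5,6,8,9,10,11,12,13,14,15}  (accept∈set)
'c' @ 2: {5,6}
'b' @ 3: {3,4,7,8,9,10,12,14}
'b' @ 4: {1,2,3,4,5,6,8,9,10,11,12,13,14,15}  (accept∈set)
'a' @ 5: {1,2,3,4,5,6,8,9,10,12,13,14,15}  (accept∈set)
'b' @ 6: {1,2,3,4,5,6,7,8,9,10,11,12,13,14,15}  (accept∈set)
'a' @ 7: {1,2,3,4,5,6,8,9,10,12,13,14,15}  (accept∈set)
'c' @ 8: {5,6}
'b' @ 9: {3,4,7,8,9,10,12,14}
'b' @ 10: {1,2,3,4,5,6,8,9,10,11,12,13,14,15}  (accept∈set)
'a' @ 11: {1,2,3,4,5,6,8,9,10,12,13,14,15}  (accept∈set)
after full input: {1,2,3,4,5,6,8,9,10,12,13,14,15}  (accept=1 in)

Answer: ACCEPT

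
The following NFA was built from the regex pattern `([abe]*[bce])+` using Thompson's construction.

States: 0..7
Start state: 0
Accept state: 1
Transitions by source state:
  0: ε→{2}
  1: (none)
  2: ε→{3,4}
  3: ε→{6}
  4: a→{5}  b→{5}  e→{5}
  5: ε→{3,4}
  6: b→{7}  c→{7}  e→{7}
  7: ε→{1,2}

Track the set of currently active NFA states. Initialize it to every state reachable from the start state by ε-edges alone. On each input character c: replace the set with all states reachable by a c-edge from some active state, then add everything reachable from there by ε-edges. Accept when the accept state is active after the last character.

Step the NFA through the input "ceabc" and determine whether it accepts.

start: ε-closure({0}) = {0,2,3,4,6}
'c' @ 1: {1,2,3,4,6,7}  (accept∈set)
'e' @ 2: {1,2,3,4,5,6,7}  (accept∈set)
'a' @ 3: {3,4,5,6}
'b' @ 4: {1,2,3,4,5,6,7}  (accept∈set)
'c' @ 5: {1,2,3,4,6,7}  (accept∈set)
after full input: {1,2,3,4,6,7}  (accept=1 in)

Answer: ACCEPT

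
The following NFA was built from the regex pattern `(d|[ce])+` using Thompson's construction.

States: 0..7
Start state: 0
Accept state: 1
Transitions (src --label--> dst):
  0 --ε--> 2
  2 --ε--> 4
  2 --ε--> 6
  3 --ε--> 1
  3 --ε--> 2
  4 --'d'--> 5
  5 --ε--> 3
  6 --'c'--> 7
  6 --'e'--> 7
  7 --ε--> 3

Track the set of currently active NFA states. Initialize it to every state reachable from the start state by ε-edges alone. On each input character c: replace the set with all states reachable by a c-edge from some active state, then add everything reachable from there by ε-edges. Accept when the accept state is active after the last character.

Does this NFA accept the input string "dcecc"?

start: ε-closure({0}) = {0,2,4,6}
'd' @ 1: {1,2,3,4,5,6}  (accept∈set)
'c' @ 2: {1,2,3,4,6,7}  (accept∈set)
'e' @ 3: {1,2,3,4,6,7}  (accept∈set)
'c' @ 4: {1,2,3,4,6,7}  (accept∈set)
'c' @ 5: {1,2,3,4,6,7}  (accept∈set)
final: {1,2,3,4,6,7}; accept 1 in set

Answer: ACCEPT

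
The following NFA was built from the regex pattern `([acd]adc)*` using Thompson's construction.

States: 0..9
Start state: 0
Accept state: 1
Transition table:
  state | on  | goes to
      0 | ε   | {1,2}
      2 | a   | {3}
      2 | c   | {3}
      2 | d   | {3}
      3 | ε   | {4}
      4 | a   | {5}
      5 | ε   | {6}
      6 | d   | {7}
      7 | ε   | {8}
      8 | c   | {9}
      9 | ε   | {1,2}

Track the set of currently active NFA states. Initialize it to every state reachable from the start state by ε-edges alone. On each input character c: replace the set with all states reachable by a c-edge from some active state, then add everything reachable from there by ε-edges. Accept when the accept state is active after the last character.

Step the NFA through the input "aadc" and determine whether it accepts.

S₀ = ε-closure({0}) = {0,1,2}
'a' @ 1: {3,4}
'a' @ 2: {5,6}
'd' @ 3: {7,8}
'c' @ 4: {1,2,9}  [accepting]
end set {1,2,9} — state 1 in

Answer: ACCEPT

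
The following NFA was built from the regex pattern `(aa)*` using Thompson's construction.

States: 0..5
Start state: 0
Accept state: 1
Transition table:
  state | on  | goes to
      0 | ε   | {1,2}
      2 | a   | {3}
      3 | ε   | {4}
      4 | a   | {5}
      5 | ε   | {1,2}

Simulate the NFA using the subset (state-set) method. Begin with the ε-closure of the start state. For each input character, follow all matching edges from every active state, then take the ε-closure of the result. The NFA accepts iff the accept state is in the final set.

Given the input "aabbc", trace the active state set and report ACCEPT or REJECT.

start: ε-closure({0}) = {0,1,2}
'a' @ 1: {3,4}
'a' @ 2: {1,2,5}  (accept∈set)
'b' @ 3: {}  — dead — no transitions
rest 'bc' ignored (set empty)
final: {}; accept 1 not in set

Answer: REJECT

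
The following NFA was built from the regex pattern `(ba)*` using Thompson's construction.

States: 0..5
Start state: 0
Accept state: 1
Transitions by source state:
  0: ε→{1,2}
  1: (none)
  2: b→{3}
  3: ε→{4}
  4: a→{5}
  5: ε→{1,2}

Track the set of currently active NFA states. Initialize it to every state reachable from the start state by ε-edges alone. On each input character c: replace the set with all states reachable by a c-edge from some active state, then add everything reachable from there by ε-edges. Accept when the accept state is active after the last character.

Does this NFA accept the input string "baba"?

initial (ε-close {0}): {0,1,2}
'b' @ 1: {3,4}
'a' @ 2: {1,2,5}  ✓accept
'b' @ 3: {3,4}
'a' @ 4: {1,2,5}  ✓accept
final: {1,2,5}; accept 1 in set

Answer: ACCEPT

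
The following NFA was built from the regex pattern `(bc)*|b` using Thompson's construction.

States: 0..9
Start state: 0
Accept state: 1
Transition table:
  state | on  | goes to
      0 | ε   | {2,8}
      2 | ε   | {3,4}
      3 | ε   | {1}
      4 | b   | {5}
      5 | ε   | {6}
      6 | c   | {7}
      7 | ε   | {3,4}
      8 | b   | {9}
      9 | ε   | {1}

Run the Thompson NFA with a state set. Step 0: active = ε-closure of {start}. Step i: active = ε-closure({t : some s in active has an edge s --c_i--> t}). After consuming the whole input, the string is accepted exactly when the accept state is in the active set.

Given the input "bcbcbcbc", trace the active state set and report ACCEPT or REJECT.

Answer: ACCEPT

Derivation:
S₀ = ε-closure({0}) = {0,1,2,3,4,8}
'b' @ 1: {1,5,6,9}  (accept∈set)
'c' @ 2: {1,3,4,7}  (accept∈set)
'b' @ 3: {5,6}
'c' @ 4: {1,3,4,7}  (accept∈set)
'b' @ 5: {5,6}
'c' @ 6: {1,3,4,7}  (accept∈set)
'b' @ 7: {5,6}
'c' @ 8: {1,3,4,7}  (accept∈set)
after full input: {1,3,4,7}  (accept=1 in)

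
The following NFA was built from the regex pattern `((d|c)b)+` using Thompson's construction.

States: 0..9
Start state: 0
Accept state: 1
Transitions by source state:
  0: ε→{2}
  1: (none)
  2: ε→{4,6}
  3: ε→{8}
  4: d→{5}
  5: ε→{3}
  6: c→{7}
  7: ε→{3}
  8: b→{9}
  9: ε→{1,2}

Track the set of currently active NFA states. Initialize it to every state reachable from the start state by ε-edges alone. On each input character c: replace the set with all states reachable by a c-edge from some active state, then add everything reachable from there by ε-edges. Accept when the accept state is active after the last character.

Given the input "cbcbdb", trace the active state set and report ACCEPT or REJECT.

S₀ = ε-closure({0}) = {0,2,4,6}
'c' @ 1: {3,7,8}
'b' @ 2: {1,2,4,6,9}  [accepting]
'c' @ 3: {3,7,8}
'b' @ 4: {1,2,4,6,9}  [accepting]
'd' @ 5: {3,5,8}
'b' @ 6: {1,2,4,6,9}  [accepting]
after full input: {1,2,4,6,9}  (accept=1 in)

Answer: ACCEPT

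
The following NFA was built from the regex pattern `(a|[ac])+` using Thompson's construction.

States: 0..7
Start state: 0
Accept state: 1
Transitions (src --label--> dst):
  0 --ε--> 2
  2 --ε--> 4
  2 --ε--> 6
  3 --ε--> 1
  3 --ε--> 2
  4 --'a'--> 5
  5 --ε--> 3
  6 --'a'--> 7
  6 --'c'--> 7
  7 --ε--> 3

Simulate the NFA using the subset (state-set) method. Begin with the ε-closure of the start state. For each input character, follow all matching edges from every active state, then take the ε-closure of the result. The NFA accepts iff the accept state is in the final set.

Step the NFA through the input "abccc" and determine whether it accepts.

start: ε-closure({0}) = {0,2,4,6}
'a' @ 1: {1,2,3,4,5,6,7}  (accept∈set)
'b' @ 2: {}  — dead — no transitions
rest 'ccc' ignored (set empty)
final: {}; accept 1 not in set

Answer: REJECT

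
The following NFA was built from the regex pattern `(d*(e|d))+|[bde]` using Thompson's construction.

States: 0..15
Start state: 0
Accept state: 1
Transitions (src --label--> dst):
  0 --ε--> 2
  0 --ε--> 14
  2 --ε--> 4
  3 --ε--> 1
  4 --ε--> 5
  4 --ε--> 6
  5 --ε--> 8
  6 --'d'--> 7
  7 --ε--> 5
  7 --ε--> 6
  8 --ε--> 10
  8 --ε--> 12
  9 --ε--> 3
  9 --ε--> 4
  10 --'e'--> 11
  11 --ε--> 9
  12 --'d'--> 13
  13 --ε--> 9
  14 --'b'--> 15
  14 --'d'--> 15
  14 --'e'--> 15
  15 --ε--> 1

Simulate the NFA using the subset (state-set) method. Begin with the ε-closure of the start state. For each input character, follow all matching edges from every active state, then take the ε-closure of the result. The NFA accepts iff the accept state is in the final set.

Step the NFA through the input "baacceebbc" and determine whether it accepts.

initial (ε-close {0}): {0,2,4,5,6,8,10,12,14}
'b' @ 1: {1,15}  (accept∈set)
'a' @ 2: {}  — dead — no transitions
rest 'acceebbc' ignored (set empty)
after full input: {}  (accept=1 not in)

Answer: REJECT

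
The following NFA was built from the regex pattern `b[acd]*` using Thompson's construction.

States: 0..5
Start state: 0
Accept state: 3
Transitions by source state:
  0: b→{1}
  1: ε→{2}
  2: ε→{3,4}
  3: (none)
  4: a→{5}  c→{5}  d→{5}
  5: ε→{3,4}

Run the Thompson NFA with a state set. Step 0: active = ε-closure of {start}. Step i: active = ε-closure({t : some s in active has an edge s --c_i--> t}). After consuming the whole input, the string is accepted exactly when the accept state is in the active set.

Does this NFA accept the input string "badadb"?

Answer: REJECT

Derivation:
S₀ = ε-closure({0}) = {0}
'b' @ 1: {1,2,3,4}  ✓accept
'a' @ 2: {3,4,5}  ✓accept
'd' @ 3: {3,4,5}  ✓accept
'a' @ 4: {3,4,5}  ✓accept
'd' @ 5: {3,4,5}  ✓accept
'b' @ 6: {}  — dead — no transitions
after full input: {}  (accept=3 not in)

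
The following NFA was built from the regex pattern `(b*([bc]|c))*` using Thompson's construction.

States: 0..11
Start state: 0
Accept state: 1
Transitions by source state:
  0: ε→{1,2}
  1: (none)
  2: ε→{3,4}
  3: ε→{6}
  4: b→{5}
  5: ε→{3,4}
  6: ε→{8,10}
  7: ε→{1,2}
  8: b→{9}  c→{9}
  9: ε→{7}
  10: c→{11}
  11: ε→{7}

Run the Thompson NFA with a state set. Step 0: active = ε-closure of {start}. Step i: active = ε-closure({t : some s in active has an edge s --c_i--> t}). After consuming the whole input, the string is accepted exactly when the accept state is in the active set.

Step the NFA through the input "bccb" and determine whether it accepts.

Answer: ACCEPT

Derivation:
start: ε-closure({0}) = {0,1,2,3,4,6,8,10}
'b' @ 1: {1,2,3,4,5,6,7,8,9,10}  ✓accept
'c' @ 2: {1,2,3,4,6,7,8,9,10,11}  ✓accept
'c' @ 3: {1,2,3,4,6,7,8,9,10,11}  ✓accept
'b' @ 4: {1,2,3,4,5,6,7,8,9,10}  ✓accept
end set {1,2,3,4,5,6,7,8,9,10} — state 1 in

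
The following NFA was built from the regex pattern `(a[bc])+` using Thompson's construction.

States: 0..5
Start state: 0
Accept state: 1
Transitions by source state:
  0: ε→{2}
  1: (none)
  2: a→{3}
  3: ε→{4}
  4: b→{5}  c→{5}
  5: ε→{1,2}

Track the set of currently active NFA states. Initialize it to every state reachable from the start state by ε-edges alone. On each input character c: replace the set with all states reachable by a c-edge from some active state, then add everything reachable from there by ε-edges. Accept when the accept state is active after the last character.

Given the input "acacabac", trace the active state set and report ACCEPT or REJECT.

initial (ε-close {0}): {0,2}
'a' @ 1: {3,4}
'c' @ 2: {1,2,5}  (accept∈set)
'a' @ 3: {3,4}
'c' @ 4: {1,2,5}  (accept∈set)
'a' @ 5: {3,4}
'b' @ 6: {1,2,5}  (accept∈set)
'a' @ 7: {3,4}
'c' @ 8: {1,2,5}  (accept∈set)
after full input: {1,2,5}  (accept=1 in)

Answer: ACCEPT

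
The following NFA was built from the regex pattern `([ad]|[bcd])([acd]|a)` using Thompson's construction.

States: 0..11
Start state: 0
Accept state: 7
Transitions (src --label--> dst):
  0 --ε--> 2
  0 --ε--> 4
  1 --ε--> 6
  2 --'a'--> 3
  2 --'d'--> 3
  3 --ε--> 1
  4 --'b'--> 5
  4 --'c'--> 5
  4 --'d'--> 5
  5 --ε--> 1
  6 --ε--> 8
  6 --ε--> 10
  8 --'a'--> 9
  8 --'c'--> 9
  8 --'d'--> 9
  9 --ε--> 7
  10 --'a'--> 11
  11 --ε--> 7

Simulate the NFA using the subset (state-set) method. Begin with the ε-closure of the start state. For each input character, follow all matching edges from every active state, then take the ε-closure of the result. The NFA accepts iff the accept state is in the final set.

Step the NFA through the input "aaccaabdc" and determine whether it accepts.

Answer: REJECT

Derivation:
S₀ = ε-closure({0}) = {0,2,4}
'a' @ 1: {1,3,6,8,10}
'a' @ 2: {7,9,11}  ✓accept
'c' @ 3: {}  — dead — no transitions
rest 'caabdc' ignored (set empty)
after full input: {}  (accept=7 not in)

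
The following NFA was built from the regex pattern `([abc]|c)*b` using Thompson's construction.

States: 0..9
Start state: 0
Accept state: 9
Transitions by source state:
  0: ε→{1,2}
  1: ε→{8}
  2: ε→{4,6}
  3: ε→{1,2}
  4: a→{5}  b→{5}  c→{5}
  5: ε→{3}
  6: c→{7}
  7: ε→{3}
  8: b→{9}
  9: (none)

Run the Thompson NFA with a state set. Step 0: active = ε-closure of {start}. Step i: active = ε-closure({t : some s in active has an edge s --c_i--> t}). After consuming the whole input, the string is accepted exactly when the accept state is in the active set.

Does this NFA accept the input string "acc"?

Answer: REJECT

Derivation:
start: ε-closure({0}) = {0,1,2,4,6,8}
'a' @ 1: {1,2,3,4,5,6,8}
'c' @ 2: {1,2,3,4,5,6,7,8}
'c' @ 3: {1,2,3,4,5,6,7,8}
after full input: {1,2,3,4,5,6,7,8}  (accept=9 not in)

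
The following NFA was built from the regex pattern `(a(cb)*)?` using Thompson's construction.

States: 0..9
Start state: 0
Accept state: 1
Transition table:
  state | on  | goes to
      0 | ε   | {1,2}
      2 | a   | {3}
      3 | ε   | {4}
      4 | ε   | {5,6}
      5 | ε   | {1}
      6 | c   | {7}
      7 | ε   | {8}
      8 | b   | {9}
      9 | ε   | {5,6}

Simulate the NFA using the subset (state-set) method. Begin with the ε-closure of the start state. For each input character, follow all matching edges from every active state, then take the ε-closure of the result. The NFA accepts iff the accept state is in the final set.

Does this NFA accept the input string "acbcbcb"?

Answer: ACCEPT

Derivation:
initial (ε-close {0}): {0,1,2}
'a' @ 1: {1,3,4,5,6}  [accepting]
'c' @ 2: {7,8}
'b' @ 3: {1,5,6,9}  [accepting]
'c' @ 4: {7,8}
'b' @ 5: {1,5,6,9}  [accepting]
'c' @ 6: {7,8}
'b' @ 7: {1,5,6,9}  [accepting]
end set {1,5,6,9} — state 1 in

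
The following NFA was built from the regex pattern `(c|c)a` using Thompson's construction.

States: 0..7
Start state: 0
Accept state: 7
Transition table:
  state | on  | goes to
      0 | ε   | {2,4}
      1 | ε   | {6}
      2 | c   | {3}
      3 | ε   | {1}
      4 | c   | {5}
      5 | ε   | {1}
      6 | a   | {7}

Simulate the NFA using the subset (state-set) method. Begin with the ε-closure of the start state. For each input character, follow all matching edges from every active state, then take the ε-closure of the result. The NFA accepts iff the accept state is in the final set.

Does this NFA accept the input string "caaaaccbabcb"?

Answer: REJECT

Trace:
S₀ = ε-closure({0}) = {0,2,4}
'c' @ 1: {1,3,5,6}
'a' @ 2: {7}  [accepting]
'a' @ 3: {}  — dead — no transitions
rest 'aaccbabcb' ignored (set empty)
after full input: {}  (accept=7 not in)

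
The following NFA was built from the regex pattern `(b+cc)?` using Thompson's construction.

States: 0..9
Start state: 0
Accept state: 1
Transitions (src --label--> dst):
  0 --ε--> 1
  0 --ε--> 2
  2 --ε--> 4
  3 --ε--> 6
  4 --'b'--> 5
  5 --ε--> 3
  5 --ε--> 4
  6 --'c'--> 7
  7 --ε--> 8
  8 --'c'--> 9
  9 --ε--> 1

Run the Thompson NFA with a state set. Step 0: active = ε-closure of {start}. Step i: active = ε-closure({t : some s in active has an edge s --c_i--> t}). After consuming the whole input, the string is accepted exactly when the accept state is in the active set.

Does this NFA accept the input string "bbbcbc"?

start: ε-closure({0}) = {0,1,2,4}
'b' @ 1: {3,4,5,6}
'b' @ 2: {3,4,5,6}
'b' @ 3: {3,4,5,6}
'c' @ 4: {7,8}
'b' @ 5: {}  — no active states
rest 'c' ignored (set empty)
final: {}; accept 1 not in set

Answer: REJECT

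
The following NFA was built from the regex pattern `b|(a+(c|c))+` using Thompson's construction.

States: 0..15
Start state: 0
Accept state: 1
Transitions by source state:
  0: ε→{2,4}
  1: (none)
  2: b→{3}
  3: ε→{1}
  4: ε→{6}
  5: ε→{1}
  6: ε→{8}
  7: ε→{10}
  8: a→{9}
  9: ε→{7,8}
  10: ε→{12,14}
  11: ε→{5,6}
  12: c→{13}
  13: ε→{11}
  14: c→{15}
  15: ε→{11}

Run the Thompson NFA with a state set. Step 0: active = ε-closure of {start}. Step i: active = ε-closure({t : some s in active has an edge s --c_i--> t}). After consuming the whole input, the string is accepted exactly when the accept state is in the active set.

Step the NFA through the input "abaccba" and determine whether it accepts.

start: ε-closure({0}) = {0,2,4,6,8}
'a' @ 1: {7,8,9,10,12,14}
'b' @ 2: {}  — state set empty
rest 'accba' ignored (set empty)
final: {}; accept 1 not in set

Answer: REJECT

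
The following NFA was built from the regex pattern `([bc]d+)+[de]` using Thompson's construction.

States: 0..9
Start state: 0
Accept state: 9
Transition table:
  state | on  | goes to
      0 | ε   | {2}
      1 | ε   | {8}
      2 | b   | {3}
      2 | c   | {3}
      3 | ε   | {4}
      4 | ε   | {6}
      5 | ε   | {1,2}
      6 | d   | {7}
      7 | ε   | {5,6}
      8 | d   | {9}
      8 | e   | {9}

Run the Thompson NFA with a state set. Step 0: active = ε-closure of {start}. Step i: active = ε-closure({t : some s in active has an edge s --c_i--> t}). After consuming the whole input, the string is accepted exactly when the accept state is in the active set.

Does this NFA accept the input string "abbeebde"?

Answer: REJECT

Steps:
start: ε-closure({0}) = {0,2}
'a' @ 1: {}  — no active states
rest 'bbeebde' ignored (set empty)
final: {}; accept 9 not in set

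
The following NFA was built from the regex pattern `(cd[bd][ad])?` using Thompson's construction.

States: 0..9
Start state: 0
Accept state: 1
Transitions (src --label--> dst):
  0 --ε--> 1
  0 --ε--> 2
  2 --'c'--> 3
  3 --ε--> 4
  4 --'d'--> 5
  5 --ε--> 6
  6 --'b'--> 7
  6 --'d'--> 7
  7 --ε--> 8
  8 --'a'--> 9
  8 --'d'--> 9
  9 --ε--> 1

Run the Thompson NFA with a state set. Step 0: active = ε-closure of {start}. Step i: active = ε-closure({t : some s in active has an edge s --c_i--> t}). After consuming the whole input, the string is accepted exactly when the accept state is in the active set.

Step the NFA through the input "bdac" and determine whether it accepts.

Answer: REJECT

Trace:
initial (ε-close {0}): {0,1,2}
'b' @ 1: {}  — no active states
rest 'dac' ignored (set empty)
final: {}; accept 1 not in set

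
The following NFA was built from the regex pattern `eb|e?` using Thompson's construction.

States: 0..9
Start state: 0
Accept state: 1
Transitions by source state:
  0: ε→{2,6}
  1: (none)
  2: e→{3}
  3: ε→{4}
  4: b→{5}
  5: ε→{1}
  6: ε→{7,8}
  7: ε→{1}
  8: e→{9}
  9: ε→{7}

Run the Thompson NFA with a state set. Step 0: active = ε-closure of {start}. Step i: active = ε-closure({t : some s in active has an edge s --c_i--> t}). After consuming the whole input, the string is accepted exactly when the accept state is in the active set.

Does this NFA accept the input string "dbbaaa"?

Answer: REJECT

Steps:
initial (ε-close {0}): {0,1,2,6,7,8}
'd' @ 1: {}  — no active states
rest 'bbaaa' ignored (set empty)
final: {}; accept 1 not in set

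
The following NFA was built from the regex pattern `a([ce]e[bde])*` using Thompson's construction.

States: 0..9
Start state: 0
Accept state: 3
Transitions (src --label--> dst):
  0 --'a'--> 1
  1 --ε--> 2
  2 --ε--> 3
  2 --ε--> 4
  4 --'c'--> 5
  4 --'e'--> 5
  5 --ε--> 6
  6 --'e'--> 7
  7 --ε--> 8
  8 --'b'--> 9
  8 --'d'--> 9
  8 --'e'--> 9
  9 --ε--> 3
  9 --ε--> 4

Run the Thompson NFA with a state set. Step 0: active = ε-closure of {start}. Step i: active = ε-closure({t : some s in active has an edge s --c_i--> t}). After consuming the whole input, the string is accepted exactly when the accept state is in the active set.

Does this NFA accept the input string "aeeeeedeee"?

Answer: ACCEPT

Steps:
start: ε-closure({0}) = {0}
'a' @ 1: {1,2,3,4}  ✓accept
'e' @ 2: {5,6}
'e' @ 3: {7,8}
'e' @ 4: {3,4,9}  ✓accept
'e' @ 5: {5,6}
'e' @ 6: {7,8}
'd' @ 7: {3,4,9}  ✓accept
'e' @ 8: {5,6}
'e' @ 9: {7,8}
'e' @ 10: {3,4,9}  ✓accept
end set {3,4,9} — state 3 in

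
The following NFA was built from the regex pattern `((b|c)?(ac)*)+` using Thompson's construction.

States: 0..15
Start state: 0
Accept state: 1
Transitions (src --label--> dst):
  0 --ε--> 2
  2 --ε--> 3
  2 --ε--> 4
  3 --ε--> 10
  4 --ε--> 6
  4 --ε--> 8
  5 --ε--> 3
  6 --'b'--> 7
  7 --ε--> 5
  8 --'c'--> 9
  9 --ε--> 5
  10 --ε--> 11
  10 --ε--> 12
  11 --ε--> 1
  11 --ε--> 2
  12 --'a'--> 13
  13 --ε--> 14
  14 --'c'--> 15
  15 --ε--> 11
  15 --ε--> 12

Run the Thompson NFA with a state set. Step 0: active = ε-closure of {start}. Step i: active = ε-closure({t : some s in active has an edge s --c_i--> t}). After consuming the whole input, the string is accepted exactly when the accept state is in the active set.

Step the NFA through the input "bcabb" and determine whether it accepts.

Answer: REJECT

Trace:
initial (ε-close {0}): {0,1,2,3,4,6,8,10,11,12}
'b' @ 1: {1,2,3,4,5,6,7,8,10,11,12}  [accepting]
'c' @ 2: {1,2,3,4,5,6,8,9,10,11,12}  [accepting]
'a' @ 3: {13,14}
'b' @ 4: {}  — state set empty
rest 'b' ignored (set empty)
final: {}; accept 1 not in set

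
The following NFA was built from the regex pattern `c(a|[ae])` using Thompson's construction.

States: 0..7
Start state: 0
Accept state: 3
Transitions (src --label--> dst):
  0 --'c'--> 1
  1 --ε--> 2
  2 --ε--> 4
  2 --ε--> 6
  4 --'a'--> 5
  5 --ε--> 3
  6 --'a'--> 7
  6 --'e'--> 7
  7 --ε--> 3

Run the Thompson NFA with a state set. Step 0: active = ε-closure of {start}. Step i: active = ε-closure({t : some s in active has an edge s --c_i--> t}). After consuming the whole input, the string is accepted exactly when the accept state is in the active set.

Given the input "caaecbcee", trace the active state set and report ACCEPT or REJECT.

Answer: REJECT

Derivation:
initial (ε-close {0}): {0}
'c' @ 1: {1,2,4,6}
'a' @ 2: {3,5,7}  ✓accept
'a' @ 3: {}  — no active states
rest 'ecbcee' ignored (set empty)
after full input: {}  (accept=3 not in)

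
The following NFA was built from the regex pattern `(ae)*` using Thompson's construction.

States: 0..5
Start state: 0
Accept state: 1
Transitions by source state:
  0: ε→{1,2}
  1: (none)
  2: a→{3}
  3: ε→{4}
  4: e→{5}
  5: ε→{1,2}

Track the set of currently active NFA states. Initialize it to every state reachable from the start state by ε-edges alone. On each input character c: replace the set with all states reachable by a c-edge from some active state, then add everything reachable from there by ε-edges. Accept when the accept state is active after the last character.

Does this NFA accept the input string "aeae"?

initial (ε-close {0}): {0,1,2}
'a' @ 1: {3,4}
'e' @ 2: {1,2,5}  ✓accept
'a' @ 3: {3,4}
'e' @ 4: {1,2,5}  ✓accept
final: {1,2,5}; accept 1 in set

Answer: ACCEPT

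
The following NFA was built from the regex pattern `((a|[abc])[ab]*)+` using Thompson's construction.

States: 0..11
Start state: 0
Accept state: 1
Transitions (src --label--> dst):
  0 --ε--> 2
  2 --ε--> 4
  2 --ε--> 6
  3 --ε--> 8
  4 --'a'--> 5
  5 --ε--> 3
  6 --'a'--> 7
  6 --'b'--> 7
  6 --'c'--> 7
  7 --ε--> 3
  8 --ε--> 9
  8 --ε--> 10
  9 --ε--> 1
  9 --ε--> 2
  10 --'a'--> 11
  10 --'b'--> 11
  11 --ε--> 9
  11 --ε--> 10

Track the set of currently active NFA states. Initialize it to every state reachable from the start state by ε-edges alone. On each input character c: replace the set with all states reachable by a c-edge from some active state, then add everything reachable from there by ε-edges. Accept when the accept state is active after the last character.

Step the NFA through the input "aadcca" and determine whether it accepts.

Answer: REJECT

Derivation:
start: ε-closure({0}) = {0,2,4,6}
'a' @ 1: {1,2,3,4,5,6,7,8,9,10}  (accept∈set)
'a' @ 2: {1,2,3,4,5,6,7,8,9,10,11}  (accept∈set)
'd' @ 3: {}  — no active states
rest 'cca' ignored (set empty)
end set {} — state 1 not in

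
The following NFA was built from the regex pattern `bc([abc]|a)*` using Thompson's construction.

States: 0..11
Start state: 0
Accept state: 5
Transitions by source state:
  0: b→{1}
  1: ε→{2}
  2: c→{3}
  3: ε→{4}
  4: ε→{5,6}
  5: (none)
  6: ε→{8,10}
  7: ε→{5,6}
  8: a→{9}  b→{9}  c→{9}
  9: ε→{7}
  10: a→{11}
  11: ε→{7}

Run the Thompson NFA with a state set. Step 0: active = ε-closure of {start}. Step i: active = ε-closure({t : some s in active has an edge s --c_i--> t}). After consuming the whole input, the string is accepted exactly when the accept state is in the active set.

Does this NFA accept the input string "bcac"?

Answer: ACCEPT

Steps:
S₀ = ε-closure({0}) = {0}
'b' @ 1: {1,2}
'c' @ 2: {3,4,5,6,8,10}  ✓accept
'a' @ 3: {5,6,7,8,9,10,11}  ✓accept
'c' @ 4: {5,6,7,8,9,10}  ✓accept
final: {5,6,7,8,9,10}; accept 5 in set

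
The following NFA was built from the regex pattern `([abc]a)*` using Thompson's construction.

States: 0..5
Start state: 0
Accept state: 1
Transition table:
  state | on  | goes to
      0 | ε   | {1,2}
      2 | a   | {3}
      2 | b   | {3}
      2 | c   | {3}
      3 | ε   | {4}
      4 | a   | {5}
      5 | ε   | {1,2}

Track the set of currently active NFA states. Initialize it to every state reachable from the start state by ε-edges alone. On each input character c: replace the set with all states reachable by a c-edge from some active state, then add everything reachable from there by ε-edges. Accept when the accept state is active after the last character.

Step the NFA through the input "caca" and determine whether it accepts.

Answer: ACCEPT

Derivation:
S₀ = ε-closure({0}) = {0,1,2}
'c' @ 1: {3,4}
'a' @ 2: {1,2,5}  (accept∈set)
'c' @ 3: {3,4}
'a' @ 4: {1,2,5}  (accept∈set)
after full input: {1,2,5}  (accept=1 in)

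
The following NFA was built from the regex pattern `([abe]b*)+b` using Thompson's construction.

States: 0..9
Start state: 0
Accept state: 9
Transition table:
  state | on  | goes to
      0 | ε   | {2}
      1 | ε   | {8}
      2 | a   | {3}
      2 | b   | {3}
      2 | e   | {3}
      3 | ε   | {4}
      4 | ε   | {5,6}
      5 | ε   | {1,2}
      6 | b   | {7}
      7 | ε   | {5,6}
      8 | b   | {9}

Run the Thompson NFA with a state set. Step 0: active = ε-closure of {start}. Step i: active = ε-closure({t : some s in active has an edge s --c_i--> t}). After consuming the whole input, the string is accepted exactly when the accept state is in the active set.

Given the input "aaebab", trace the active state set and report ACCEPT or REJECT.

Answer: ACCEPT

Derivation:
start: ε-closure({0}) = {0,2}
'a' @ 1: {1,2,3,4,5,6,8}
'a' @ 2: {1,2,3,4,5,6,8}
'e' @ 3: {1,2,3,4,5,6,8}
'b' @ 4: {1,2,3,4,5,6,7,8,9}  [accepting]
'a' @ 5: {1,2,3,4,5,6,8}
'b' @ 6: {1,2,3,4,5,6,7,8,9}  [accepting]
final: {1,2,3,4,5,6,7,8,9}; accept 9 in set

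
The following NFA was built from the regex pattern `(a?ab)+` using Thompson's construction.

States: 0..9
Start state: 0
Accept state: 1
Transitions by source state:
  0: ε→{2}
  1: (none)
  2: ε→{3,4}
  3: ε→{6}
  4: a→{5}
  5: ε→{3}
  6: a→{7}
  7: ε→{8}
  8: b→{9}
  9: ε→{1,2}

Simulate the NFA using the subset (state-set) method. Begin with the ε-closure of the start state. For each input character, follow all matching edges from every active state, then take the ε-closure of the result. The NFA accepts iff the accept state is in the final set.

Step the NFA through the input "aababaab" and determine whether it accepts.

initial (ε-close {0}): {0,2,3,4,6}
'a' @ 1: {3,5,6,7,8}
'a' @ 2: {7,8}
'b' @ 3: {1,2,3,4,6,9}  ✓accept
'a' @ 4: {3,5,6,7,8}
'b' @ 5: {1,2,3,4,6,9}  ✓accept
'a' @ 6: {3,5,6,7,8}
'a' @ 7: {7,8}
'b' @ 8: {1,2,3,4,6,9}  ✓accept
after full input: {1,2,3,4,6,9}  (accept=1 in)

Answer: ACCEPT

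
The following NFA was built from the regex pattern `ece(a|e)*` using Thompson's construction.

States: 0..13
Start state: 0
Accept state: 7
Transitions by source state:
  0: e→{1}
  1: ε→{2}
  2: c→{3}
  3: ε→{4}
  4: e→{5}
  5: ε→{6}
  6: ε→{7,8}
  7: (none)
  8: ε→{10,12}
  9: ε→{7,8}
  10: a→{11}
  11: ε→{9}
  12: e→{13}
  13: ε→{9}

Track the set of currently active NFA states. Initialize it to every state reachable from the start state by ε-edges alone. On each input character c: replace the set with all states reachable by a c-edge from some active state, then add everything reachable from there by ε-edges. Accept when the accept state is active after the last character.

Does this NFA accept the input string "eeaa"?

initial (ε-close {0}): {0}
'e' @ 1: {1,2}
'e' @ 2: {}  — state set empty
rest 'aa' ignored (set empty)
final: {}; accept 7 not in set

Answer: REJECT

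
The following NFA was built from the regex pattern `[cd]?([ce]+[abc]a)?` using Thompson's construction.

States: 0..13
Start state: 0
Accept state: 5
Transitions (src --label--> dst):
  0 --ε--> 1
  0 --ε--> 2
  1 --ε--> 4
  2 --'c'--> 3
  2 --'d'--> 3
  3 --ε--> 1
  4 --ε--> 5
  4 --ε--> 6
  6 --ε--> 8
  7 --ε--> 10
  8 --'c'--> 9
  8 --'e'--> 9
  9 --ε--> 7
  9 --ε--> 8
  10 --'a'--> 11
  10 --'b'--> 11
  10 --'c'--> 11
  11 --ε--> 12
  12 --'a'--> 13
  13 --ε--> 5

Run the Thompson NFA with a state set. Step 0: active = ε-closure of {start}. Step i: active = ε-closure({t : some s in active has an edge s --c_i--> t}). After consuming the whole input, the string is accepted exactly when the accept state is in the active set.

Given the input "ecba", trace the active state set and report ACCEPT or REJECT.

Answer: ACCEPT

Trace:
S₀ = ε-closure({0}) = {0,1,2,4,5,6,8}
'e' @ 1: {7,8,9,10}
'c' @ 2: {7,8,9,10,11,12}
'b' @ 3: {11,12}
'a' @ 4: {5,13}  (accept∈set)
end set {5,13} — state 5 in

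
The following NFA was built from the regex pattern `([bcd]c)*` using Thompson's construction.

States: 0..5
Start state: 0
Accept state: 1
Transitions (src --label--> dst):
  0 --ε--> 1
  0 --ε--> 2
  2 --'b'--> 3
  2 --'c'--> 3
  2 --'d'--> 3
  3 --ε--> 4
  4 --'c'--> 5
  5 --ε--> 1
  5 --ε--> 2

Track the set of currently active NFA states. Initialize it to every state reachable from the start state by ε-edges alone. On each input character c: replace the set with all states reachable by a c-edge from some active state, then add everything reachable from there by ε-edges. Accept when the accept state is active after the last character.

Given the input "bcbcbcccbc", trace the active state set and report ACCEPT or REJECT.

Answer: ACCEPT

Derivation:
S₀ = ε-closure({0}) = {0,1,2}
'b' @ 1: {3,4}
'c' @ 2: {1,2,5}  (accept∈set)
'b' @ 3: {3,4}
'c' @ 4: {1,2,5}  (accept∈set)
'b' @ 5: {3,4}
'c' @ 6: {1,2,5}  (accept∈set)
'c' @ 7: {3,4}
'c' @ 8: {1,2,5}  (accept∈set)
'b' @ 9: {3,4}
'c' @ 10: {1,2,5}  (accept∈set)
final: {1,2,5}; accept 1 in set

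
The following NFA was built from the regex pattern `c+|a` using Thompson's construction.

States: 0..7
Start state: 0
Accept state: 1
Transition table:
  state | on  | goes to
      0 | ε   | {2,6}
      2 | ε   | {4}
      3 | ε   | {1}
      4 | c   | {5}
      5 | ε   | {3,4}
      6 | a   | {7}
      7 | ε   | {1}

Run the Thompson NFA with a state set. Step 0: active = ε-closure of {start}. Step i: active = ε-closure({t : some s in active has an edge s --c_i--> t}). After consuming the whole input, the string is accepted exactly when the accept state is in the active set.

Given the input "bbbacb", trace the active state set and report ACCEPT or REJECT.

Answer: REJECT

Trace:
S₀ = ε-closure({0}) = {0,2,4,6}
'b' @ 1: {}  — no active states
rest 'bbacb' ignored (set empty)
final: {}; accept 1 not in set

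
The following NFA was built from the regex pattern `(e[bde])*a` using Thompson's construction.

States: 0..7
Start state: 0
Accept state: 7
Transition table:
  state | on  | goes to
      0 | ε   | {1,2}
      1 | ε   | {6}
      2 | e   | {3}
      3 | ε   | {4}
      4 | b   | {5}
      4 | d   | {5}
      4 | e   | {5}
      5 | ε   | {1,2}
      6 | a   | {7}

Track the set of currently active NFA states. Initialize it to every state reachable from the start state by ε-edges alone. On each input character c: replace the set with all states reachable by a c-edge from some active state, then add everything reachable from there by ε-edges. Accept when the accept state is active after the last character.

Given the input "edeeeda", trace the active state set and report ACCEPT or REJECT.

Answer: ACCEPT

Derivation:
start: ε-closure({0}) = {0,1,2,6}
'e' @ 1: {3,4}
'd' @ 2: {1,2,5,6}
'e' @ 3: {3,4}
'e' @ 4: {1,2,5,6}
'e' @ 5: {3,4}
'd' @ 6: {1,2,5,6}
'a' @ 7: {7}  ✓accept
final: {7}; accept 7 in set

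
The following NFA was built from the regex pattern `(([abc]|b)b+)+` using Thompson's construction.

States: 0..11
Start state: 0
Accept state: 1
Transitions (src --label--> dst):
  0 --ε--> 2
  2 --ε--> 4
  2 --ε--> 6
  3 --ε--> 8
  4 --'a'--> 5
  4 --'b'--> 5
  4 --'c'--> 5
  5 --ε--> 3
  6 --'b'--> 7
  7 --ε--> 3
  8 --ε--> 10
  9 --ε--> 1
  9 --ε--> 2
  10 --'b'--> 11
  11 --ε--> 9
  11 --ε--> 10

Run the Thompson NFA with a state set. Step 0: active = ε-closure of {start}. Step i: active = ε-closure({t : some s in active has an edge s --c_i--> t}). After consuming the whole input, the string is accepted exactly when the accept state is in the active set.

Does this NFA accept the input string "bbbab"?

Answer: ACCEPT

Trace:
start: ε-closure({0}) = {0,2,4,6}
'b' @ 1: {3,5,7,8,10}
'b' @ 2: {1,2,4,6,9,10,11}  ✓accept
'b' @ 3: {1,2,3,4,5,6,7,8,9,10,11}  ✓accept
'a' @ 4: {3,5,8,10}
'b' @ 5: {1,2,4,6,9,10,11}  ✓accept
end set {1,2,4,6,9,10,11} — state 1 in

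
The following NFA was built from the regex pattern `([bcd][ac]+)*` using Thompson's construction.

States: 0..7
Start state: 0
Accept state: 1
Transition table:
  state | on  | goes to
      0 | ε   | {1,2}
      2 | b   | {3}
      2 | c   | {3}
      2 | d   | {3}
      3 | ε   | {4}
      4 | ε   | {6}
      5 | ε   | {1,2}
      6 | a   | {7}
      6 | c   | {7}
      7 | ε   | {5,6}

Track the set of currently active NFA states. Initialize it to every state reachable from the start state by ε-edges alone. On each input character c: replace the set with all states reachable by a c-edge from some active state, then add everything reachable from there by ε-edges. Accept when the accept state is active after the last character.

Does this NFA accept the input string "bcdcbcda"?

Answer: ACCEPT

Trace:
initial (ε-close {0}): {0,1,2}
'b' @ 1: {3,4,6}
'c' @ 2: {1,2,5,6,7}  ✓accept
'd' @ 3: {3,4,6}
'c' @ 4: {1,2,5,6,7}  ✓accept
'b' @ 5: {3,4,6}
'c' @ 6: {1,2,5,6,7}  ✓accept
'd' @ 7: {3,4,6}
'a' @ 8: {1,2,5,6,7}  ✓accept
end set {1,2,5,6,7} — state 1 in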